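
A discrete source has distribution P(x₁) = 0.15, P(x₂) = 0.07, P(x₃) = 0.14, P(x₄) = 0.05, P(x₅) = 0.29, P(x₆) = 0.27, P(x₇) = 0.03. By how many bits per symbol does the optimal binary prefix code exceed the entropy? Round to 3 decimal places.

0.048 bits

Entropy H = −Σ p log₂ p ≈ 2.4720 bits.
Huffman merges: 3/100+1/20→2/25; 7/100+2/25→3/20; 7/50+3/20→29/100; 3/20+27/100→21/50; 29/100+29/100→29/50; 21/50+29/50→1. L = 63/25 ≈ 2.5200.
L − H = 2.5200 − 2.4720 = 0.048 bits.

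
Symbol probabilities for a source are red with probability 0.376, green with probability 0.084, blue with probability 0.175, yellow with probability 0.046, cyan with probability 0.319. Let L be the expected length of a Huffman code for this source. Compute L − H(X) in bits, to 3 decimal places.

0.058 bits

Entropy H = −Σ p log₂ p ≈ 2.0010 bits.
Huffman merges: 23/500+21/250→13/100; 13/100+7/40→61/200; 61/200+319/1000→78/125; 47/125+78/125→1. L = 2059/1000 ≈ 2.0590.
L − H = 2.0590 − 2.0010 = 0.058 bits.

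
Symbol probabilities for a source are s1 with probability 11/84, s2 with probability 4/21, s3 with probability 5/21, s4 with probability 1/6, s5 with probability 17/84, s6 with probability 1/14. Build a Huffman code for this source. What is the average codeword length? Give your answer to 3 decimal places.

Repeatedly combine the two least-probable nodes; the expected code length is the sum of the merged weights.
merge 1/14 + 11/84 → 17/84
merge 1/6 + 4/21 → 5/14
merge 17/84 + 17/84 → 17/42
merge 5/21 + 5/14 → 25/42
merge 17/42 + 25/42 → 1
L = 17/84 + 5/14 + 17/42 + 25/42 + 1 = 215/84 ≈ 2.560 bits/symbol.

2.560 bits/symbol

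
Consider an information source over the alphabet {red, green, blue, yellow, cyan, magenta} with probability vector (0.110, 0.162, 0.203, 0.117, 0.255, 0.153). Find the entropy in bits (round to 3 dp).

H = −Σ pᵢ log₂ pᵢ.
−0.110·log₂(0.110) = 0.3503
−0.162·log₂(0.162) = 0.4254
−0.203·log₂(0.203) = 0.4670
−0.117·log₂(0.117) = 0.3622
−0.255·log₂(0.255) = 0.5027
−0.153·log₂(0.153) = 0.4144
Sum ≈ 2.5219 → 2.522 bits.

2.522 bits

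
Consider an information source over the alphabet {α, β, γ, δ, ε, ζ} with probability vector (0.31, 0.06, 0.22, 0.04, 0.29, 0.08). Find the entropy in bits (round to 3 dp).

H = −Σ pᵢ log₂ pᵢ.
−0.31·log₂(0.31) = 0.5238
−0.06·log₂(0.06) = 0.2435
−0.22·log₂(0.22) = 0.4806
−0.04·log₂(0.04) = 0.1858
−0.29·log₂(0.29) = 0.5179
−0.08·log₂(0.08) = 0.2915
Sum ≈ 2.2431 → 2.243 bits.

2.243 bits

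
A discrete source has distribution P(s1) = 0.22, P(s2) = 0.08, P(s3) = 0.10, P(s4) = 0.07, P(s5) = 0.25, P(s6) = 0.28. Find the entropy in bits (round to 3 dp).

H = −Σ pᵢ log₂ pᵢ.
−0.22·log₂(0.22) = 0.4806
−0.08·log₂(0.08) = 0.2915
−0.10·log₂(0.10) = 0.3322
−0.07·log₂(0.07) = 0.2686
−0.25·log₂(0.25) = 0.5000
−0.28·log₂(0.28) = 0.5142
Sum ≈ 2.3871 → 2.387 bits.

2.387 bits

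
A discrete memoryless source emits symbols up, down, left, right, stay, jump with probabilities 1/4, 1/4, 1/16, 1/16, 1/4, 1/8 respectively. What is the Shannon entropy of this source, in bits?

2.375 bits

Each probability is a power of 1/2, so log₂(1/p) is an integer.
H = Σ p·log₂(1/p) = 1/4·2 + 1/4·2 + 1/16·4 + 1/16·4 + 1/4·2 + 1/8·3 = 2.375 bits.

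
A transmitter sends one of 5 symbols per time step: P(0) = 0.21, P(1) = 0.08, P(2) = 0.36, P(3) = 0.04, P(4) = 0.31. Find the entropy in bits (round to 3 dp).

H = −Σ pᵢ log₂ pᵢ.
−0.21·log₂(0.21) = 0.4728
−0.08·log₂(0.08) = 0.2915
−0.36·log₂(0.36) = 0.5306
−0.04·log₂(0.04) = 0.1858
−0.31·log₂(0.31) = 0.5238
Sum ≈ 2.0045 → 2.004 bits.

2.004 bits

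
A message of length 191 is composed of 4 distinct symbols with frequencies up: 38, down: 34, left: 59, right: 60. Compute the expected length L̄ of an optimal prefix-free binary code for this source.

2 bits/symbol

Probabilities are the counts divided by 191.
Repeatedly combine the two least-probable nodes; the expected code length is the sum of the merged weights.
merge 34/191 + 38/191 → 72/191
merge 59/191 + 60/191 → 119/191
merge 72/191 + 119/191 → 1
L = 72/191 + 119/191 + 1 = 2 bits/symbol.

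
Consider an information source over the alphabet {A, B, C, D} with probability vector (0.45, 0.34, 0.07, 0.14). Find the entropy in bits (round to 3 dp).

1.713 bits

H = −Σ pᵢ log₂ pᵢ.
−0.45·log₂(0.45) = 0.5184
−0.34·log₂(0.34) = 0.5292
−0.07·log₂(0.07) = 0.2686
−0.14·log₂(0.14) = 0.3971
Sum ≈ 1.7132 → 1.713 bits.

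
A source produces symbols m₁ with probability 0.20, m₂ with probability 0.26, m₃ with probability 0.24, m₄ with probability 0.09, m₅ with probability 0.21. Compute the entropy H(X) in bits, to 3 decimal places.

H = −Σ pᵢ log₂ pᵢ.
−0.20·log₂(0.20) = 0.4644
−0.26·log₂(0.26) = 0.5053
−0.24·log₂(0.24) = 0.4941
−0.09·log₂(0.09) = 0.3127
−0.21·log₂(0.21) = 0.4728
Sum ≈ 2.2493 → 2.249 bits.

2.249 bits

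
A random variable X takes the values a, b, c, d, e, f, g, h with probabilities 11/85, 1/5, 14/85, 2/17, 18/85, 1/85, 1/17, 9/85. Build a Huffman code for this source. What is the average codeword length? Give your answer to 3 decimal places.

2.835 bits/symbol

Repeatedly combine the two least-probable nodes; the expected code length is the sum of the merged weights.
merge 1/85 + 1/17 → 6/85
merge 6/85 + 9/85 → 3/17
merge 2/17 + 11/85 → 21/85
merge 14/85 + 3/17 → 29/85
merge 1/5 + 18/85 → 7/17
merge 21/85 + 29/85 → 10/17
merge 7/17 + 10/17 → 1
L = 6/85 + 3/17 + 21/85 + 29/85 + 7/17 + 10/17 + 1 = 241/85 ≈ 2.835 bits/symbol.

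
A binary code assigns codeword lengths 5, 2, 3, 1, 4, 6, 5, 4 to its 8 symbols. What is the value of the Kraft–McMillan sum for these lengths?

With common denominator 2^6 = 64: Σ 2^(−ℓᵢ) = 2/64 + 16/64 + 8/64 + 32/64 + 4/64 + 1/64 + 2/64 + 4/64 = 69/64 = 1.078125.

1.078125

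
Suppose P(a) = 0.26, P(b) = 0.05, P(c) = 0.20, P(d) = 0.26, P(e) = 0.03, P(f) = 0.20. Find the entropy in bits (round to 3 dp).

2.307 bits

H = −Σ pᵢ log₂ pᵢ.
−0.26·log₂(0.26) = 0.5053
−0.05·log₂(0.05) = 0.2161
−0.20·log₂(0.20) = 0.4644
−0.26·log₂(0.26) = 0.5053
−0.03·log₂(0.03) = 0.1518
−0.20·log₂(0.20) = 0.4644
Sum ≈ 2.3072 → 2.307 bits.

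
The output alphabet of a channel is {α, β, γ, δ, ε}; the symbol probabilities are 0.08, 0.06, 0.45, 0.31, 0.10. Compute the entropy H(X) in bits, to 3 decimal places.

H = −Σ pᵢ log₂ pᵢ.
−0.08·log₂(0.08) = 0.2915
−0.06·log₂(0.06) = 0.2435
−0.45·log₂(0.45) = 0.5184
−0.31·log₂(0.31) = 0.5238
−0.10·log₂(0.10) = 0.3322
Sum ≈ 1.9094 → 1.909 bits.

1.909 bits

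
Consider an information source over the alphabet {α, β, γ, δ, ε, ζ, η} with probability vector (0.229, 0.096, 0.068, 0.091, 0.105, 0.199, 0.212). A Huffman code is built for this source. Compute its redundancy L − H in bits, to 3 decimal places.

0.049 bits

Entropy H = −Σ p log₂ p ≈ 2.6693 bits.
Huffman merges: 17/250+91/1000→159/1000; 12/125+21/200→201/1000; 159/1000+199/1000→179/500; 201/1000+53/250→413/1000; 229/1000+179/500→587/1000; 413/1000+587/1000→1. L = 1359/500 ≈ 2.7180.
L − H = 2.7180 − 2.6693 = 0.049 bits.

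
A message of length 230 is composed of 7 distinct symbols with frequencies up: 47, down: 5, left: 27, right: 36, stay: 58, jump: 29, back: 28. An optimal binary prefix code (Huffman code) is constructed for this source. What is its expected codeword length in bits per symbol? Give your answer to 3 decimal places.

Probabilities are the counts divided by 230.
Repeatedly combine the two least-probable nodes; the expected code length is the sum of the merged weights.
merge 1/46 + 27/230 → 16/115
merge 14/115 + 29/230 → 57/230
merge 16/115 + 18/115 → 34/115
merge 47/230 + 57/230 → 52/115
merge 29/115 + 34/115 → 63/115
merge 52/115 + 63/115 → 1
L = 16/115 + 57/230 + 34/115 + 52/115 + 63/115 + 1 = 617/230 ≈ 2.683 bits/symbol.

2.683 bits/symbol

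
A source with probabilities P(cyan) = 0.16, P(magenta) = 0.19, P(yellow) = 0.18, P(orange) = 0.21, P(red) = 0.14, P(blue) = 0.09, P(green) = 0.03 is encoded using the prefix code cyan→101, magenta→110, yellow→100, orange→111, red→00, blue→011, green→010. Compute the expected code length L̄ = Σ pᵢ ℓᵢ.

L̄ = Σ pᵢ·ℓᵢ = 0.16·3 + 0.19·3 + 0.18·3 + 0.21·3 + 0.14·2 + 0.09·3 + 0.03·3 = 2.86 bits/symbol.

2.86 bits/symbol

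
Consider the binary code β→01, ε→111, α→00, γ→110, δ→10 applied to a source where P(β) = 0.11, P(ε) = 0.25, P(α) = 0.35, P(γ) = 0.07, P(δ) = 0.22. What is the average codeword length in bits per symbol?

2.32 bits/symbol

L̄ = Σ pᵢ·ℓᵢ = 0.11·2 + 0.25·3 + 0.35·2 + 0.07·3 + 0.22·2 = 2.32 bits/symbol.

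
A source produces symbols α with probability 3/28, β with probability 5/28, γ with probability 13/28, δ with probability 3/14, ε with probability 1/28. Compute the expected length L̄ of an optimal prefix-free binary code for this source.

Repeatedly combine the two least-probable nodes; the expected code length is the sum of the merged weights.
merge 1/28 + 3/28 → 1/7
merge 1/7 + 5/28 → 9/28
merge 3/14 + 9/28 → 15/28
merge 13/28 + 15/28 → 1
L = 1/7 + 9/28 + 15/28 + 1 = 2 bits/symbol.

2 bits/symbol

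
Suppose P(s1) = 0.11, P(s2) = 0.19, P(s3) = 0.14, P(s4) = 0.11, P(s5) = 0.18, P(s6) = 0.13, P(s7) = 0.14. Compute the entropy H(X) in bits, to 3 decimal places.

2.778 bits

H = −Σ pᵢ log₂ pᵢ.
−0.11·log₂(0.11) = 0.3503
−0.19·log₂(0.19) = 0.4552
−0.14·log₂(0.14) = 0.3971
−0.11·log₂(0.11) = 0.3503
−0.18·log₂(0.18) = 0.4453
−0.13·log₂(0.13) = 0.3826
−0.14·log₂(0.14) = 0.3971
Sum ≈ 2.7780 → 2.778 bits.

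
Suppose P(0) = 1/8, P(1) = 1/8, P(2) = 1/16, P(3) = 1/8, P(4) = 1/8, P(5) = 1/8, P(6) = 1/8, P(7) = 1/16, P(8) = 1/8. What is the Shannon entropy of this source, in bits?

Each probability is a power of 1/2, so log₂(1/p) is an integer.
H = Σ p·log₂(1/p) = 1/8·3 + 1/8·3 + 1/16·4 + 1/8·3 + 1/8·3 + 1/8·3 + 1/8·3 + 1/16·4 + 1/8·3 = 3.125 bits.

3.125 bits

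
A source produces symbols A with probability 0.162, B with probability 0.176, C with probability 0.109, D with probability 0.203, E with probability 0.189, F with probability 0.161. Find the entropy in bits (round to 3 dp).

H = −Σ pᵢ log₂ pᵢ.
−0.162·log₂(0.162) = 0.4254
−0.176·log₂(0.176) = 0.4411
−0.109·log₂(0.109) = 0.3485
−0.203·log₂(0.203) = 0.4670
−0.189·log₂(0.189) = 0.4543
−0.161·log₂(0.161) = 0.4242
Sum ≈ 2.5605 → 2.561 bits.

2.561 bits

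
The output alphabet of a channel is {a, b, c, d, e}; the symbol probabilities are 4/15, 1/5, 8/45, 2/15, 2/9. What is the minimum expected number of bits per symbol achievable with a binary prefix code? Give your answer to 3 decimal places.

2.311 bits/symbol

Repeatedly combine the two least-probable nodes; the expected code length is the sum of the merged weights.
merge 2/15 + 8/45 → 14/45
merge 1/5 + 2/9 → 19/45
merge 4/15 + 14/45 → 26/45
merge 19/45 + 26/45 → 1
L = 14/45 + 19/45 + 26/45 + 1 = 104/45 ≈ 2.311 bits/symbol.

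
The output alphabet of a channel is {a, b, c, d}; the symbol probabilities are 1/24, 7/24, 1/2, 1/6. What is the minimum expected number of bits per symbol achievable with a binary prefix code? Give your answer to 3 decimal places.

1.708 bits/symbol

Repeatedly combine the two least-probable nodes; the expected code length is the sum of the merged weights.
merge 1/24 + 1/6 → 5/24
merge 5/24 + 7/24 → 1/2
merge 1/2 + 1/2 → 1
L = 5/24 + 1/2 + 1 = 41/24 ≈ 1.708 bits/symbol.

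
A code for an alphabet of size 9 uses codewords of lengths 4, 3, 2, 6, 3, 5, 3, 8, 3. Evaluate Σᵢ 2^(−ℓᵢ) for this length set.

With common denominator 2^8 = 256: Σ 2^(−ℓᵢ) = 16/256 + 32/256 + 64/256 + 4/256 + 32/256 + 8/256 + 32/256 + 1/256 + 32/256 = 221/256 = 0.86328125.

0.86328125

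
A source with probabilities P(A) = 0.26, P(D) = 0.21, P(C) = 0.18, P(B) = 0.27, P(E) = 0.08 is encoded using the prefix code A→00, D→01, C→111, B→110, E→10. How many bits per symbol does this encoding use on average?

2.45 bits/symbol

L̄ = Σ pᵢ·ℓᵢ = 0.26·2 + 0.21·2 + 0.18·3 + 0.27·3 + 0.08·2 = 2.45 bits/symbol.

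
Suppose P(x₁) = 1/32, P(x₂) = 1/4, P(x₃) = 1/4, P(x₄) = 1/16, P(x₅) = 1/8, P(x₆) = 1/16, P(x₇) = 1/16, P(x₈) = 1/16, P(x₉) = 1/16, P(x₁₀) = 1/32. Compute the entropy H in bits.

2.9375 bits

Each probability is a power of 1/2, so log₂(1/p) is an integer.
H = Σ p·log₂(1/p) = 1/32·5 + 1/4·2 + 1/4·2 + 1/16·4 + 1/8·3 + 1/16·4 + 1/16·4 + 1/16·4 + 1/16·4 + 1/32·5 = 2.9375 bits.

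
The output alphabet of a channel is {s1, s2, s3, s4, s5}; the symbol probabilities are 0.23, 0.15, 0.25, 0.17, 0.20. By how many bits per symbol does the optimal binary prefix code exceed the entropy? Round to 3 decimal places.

0.023 bits

Entropy H = −Σ p log₂ p ≈ 2.2972 bits.
Huffman merges: 3/20+17/100→8/25; 1/5+23/100→43/100; 1/4+8/25→57/100; 43/100+57/100→1. L = 58/25 ≈ 2.3200.
L − H = 2.3200 − 2.2972 = 0.023 bits.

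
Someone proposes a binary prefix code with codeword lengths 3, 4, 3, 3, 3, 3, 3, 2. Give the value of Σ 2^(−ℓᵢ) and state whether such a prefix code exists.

With common denominator 2^4 = 16: Σ 2^(−ℓᵢ) = 2/16 + 1/16 + 2/16 + 2/16 + 2/16 + 2/16 + 2/16 + 4/16 = 17/16 = 1.0625.
Kraft's inequality requires Σ ≤ 1; here Σ = 1.0625 > 1, so no such prefix code exists.

1.0625; no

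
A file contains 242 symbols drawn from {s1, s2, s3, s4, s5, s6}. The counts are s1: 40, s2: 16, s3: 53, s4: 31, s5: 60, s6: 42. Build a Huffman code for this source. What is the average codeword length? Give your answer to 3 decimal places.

2.533 bits/symbol

Probabilities are the counts divided by 242.
Repeatedly combine the two least-probable nodes; the expected code length is the sum of the merged weights.
merge 8/121 + 31/242 → 47/242
merge 20/121 + 21/121 → 41/121
merge 47/242 + 53/242 → 50/121
merge 30/121 + 41/121 → 71/121
merge 50/121 + 71/121 → 1
L = 47/242 + 41/121 + 50/121 + 71/121 + 1 = 613/242 ≈ 2.533 bits/symbol.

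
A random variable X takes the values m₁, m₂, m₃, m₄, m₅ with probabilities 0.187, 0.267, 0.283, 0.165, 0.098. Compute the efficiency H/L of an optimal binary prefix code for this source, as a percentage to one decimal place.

98.7%

Entropy H = −Σ p log₂ p ≈ 2.2337 bits.
Huffman merges: 49/500+33/200→263/1000; 187/1000+263/1000→9/20; 267/1000+283/1000→11/20; 9/20+11/20→1. L = 2263/1000 ≈ 2.2630.
Efficiency = H/L = 2.2337/2.2630 = 98.7%.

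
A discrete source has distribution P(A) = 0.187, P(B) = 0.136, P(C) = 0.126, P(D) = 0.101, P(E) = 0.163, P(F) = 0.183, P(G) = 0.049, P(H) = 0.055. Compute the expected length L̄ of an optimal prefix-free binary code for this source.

2.917 bits/symbol

Repeatedly combine the two least-probable nodes; the expected code length is the sum of the merged weights.
merge 49/1000 + 11/200 → 13/125
merge 101/1000 + 13/125 → 41/200
merge 63/500 + 17/125 → 131/500
merge 163/1000 + 183/1000 → 173/500
merge 187/1000 + 41/200 → 49/125
merge 131/500 + 173/500 → 76/125
merge 49/125 + 76/125 → 1
L = 13/125 + 41/200 + 131/500 + 173/500 + 49/125 + 76/125 + 1 = 2917/1000 = 2.917 bits/symbol.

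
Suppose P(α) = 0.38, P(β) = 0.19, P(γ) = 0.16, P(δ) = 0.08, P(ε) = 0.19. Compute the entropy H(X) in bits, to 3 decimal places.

2.155 bits

H = −Σ pᵢ log₂ pᵢ.
−0.38·log₂(0.38) = 0.5305
−0.19·log₂(0.19) = 0.4552
−0.16·log₂(0.16) = 0.4230
−0.08·log₂(0.08) = 0.2915
−0.19·log₂(0.19) = 0.4552
Sum ≈ 2.1554 → 2.155 bits.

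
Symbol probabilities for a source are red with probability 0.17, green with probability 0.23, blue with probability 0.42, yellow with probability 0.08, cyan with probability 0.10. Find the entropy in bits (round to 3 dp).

2.072 bits

H = −Σ pᵢ log₂ pᵢ.
−0.17·log₂(0.17) = 0.4346
−0.23·log₂(0.23) = 0.4877
−0.42·log₂(0.42) = 0.5256
−0.08·log₂(0.08) = 0.2915
−0.10·log₂(0.10) = 0.3322
Sum ≈ 2.0716 → 2.072 bits.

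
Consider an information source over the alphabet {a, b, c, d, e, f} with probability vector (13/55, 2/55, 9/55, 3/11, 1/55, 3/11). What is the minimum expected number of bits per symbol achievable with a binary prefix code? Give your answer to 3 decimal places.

Repeatedly combine the two least-probable nodes; the expected code length is the sum of the merged weights.
merge 1/55 + 2/55 → 3/55
merge 3/55 + 9/55 → 12/55
merge 12/55 + 13/55 → 5/11
merge 3/11 + 3/11 → 6/11
merge 5/11 + 6/11 → 1
L = 3/55 + 12/55 + 5/11 + 6/11 + 1 = 25/11 ≈ 2.273 bits/symbol.

2.273 bits/symbol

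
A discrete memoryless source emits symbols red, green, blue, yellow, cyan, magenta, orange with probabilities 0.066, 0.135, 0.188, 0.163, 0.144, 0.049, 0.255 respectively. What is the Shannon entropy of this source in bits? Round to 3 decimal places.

2.647 bits

H = −Σ pᵢ log₂ pᵢ.
−0.066·log₂(0.066) = 0.2588
−0.135·log₂(0.135) = 0.3900
−0.188·log₂(0.188) = 0.4533
−0.163·log₂(0.163) = 0.4266
−0.144·log₂(0.144) = 0.4026
−0.049·log₂(0.049) = 0.2132
−0.255·log₂(0.255) = 0.5027
Sum ≈ 2.6472 → 2.647 bits.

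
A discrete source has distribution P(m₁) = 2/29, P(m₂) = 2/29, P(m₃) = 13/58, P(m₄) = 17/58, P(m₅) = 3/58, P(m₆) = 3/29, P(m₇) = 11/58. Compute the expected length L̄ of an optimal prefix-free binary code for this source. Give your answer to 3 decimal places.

Repeatedly combine the two least-probable nodes; the expected code length is the sum of the merged weights.
merge 3/58 + 2/29 → 7/58
merge 2/29 + 3/29 → 5/29
merge 7/58 + 5/29 → 17/58
merge 11/58 + 13/58 → 12/29
merge 17/58 + 17/58 → 17/29
merge 12/29 + 17/29 → 1
L = 7/58 + 5/29 + 17/58 + 12/29 + 17/29 + 1 = 75/29 ≈ 2.586 bits/symbol.

2.586 bits/symbol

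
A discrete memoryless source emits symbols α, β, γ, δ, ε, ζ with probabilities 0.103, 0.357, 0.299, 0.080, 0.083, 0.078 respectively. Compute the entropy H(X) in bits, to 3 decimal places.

H = −Σ pᵢ log₂ pᵢ.
−0.103·log₂(0.103) = 0.3378
−0.357·log₂(0.357) = 0.5305
−0.299·log₂(0.299) = 0.5208
−0.080·log₂(0.080) = 0.2915
−0.083·log₂(0.083) = 0.2980
−0.078·log₂(0.078) = 0.2871
Sum ≈ 2.2657 → 2.266 bits.

2.266 bits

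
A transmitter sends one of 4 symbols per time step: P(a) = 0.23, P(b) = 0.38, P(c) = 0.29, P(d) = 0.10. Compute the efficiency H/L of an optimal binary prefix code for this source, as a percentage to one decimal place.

Entropy H = −Σ p log₂ p ≈ 1.8682 bits.
Huffman merges: 1/10+23/100→33/100; 29/100+33/100→31/50; 19/50+31/50→1. L = 39/20 ≈ 1.9500.
Efficiency = H/L = 1.8682/1.9500 = 95.8%.

95.8%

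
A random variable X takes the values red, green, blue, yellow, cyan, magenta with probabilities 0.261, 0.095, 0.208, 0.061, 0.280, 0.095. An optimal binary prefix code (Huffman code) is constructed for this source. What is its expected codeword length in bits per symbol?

Repeatedly combine the two least-probable nodes; the expected code length is the sum of the merged weights.
merge 61/1000 + 19/200 → 39/250
merge 19/200 + 39/250 → 251/1000
merge 26/125 + 251/1000 → 459/1000
merge 261/1000 + 7/25 → 541/1000
merge 459/1000 + 541/1000 → 1
L = 39/250 + 251/1000 + 459/1000 + 541/1000 + 1 = 2407/1000 = 2.407 bits/symbol.

2.407 bits/symbol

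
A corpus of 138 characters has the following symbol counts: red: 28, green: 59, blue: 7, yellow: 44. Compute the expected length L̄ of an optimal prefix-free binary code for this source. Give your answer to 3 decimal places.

Probabilities are the counts divided by 138.
Repeatedly combine the two least-probable nodes; the expected code length is the sum of the merged weights.
merge 7/138 + 14/69 → 35/138
merge 35/138 + 22/69 → 79/138
merge 59/138 + 79/138 → 1
L = 35/138 + 79/138 + 1 = 42/23 ≈ 1.826 bits/symbol.

1.826 bits/symbol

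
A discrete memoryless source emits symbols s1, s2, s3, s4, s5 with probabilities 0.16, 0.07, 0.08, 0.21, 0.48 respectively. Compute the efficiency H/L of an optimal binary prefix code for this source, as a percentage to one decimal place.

99.2%

Entropy H = −Σ p log₂ p ≈ 1.9642 bits.
Huffman merges: 7/100+2/25→3/20; 3/20+4/25→31/100; 21/100+31/100→13/25; 12/25+13/25→1. L = 99/50 ≈ 1.9800.
Efficiency = H/L = 1.9642/1.9800 = 99.2%.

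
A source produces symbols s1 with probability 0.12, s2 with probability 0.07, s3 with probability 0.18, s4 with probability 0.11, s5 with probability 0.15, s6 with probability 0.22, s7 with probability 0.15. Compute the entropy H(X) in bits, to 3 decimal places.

2.733 bits

H = −Σ pᵢ log₂ pᵢ.
−0.12·log₂(0.12) = 0.3671
−0.07·log₂(0.07) = 0.2686
−0.18·log₂(0.18) = 0.4453
−0.11·log₂(0.11) = 0.3503
−0.15·log₂(0.15) = 0.4105
−0.22·log₂(0.22) = 0.4806
−0.15·log₂(0.15) = 0.4105
Sum ≈ 2.7329 → 2.733 bits.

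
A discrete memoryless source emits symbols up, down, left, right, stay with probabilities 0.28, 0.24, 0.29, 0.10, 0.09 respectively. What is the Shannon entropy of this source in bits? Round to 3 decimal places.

2.171 bits

H = −Σ pᵢ log₂ pᵢ.
−0.28·log₂(0.28) = 0.5142
−0.24·log₂(0.24) = 0.4941
−0.29·log₂(0.29) = 0.5179
−0.10·log₂(0.10) = 0.3322
−0.09·log₂(0.09) = 0.3127
Sum ≈ 2.1711 → 2.171 bits.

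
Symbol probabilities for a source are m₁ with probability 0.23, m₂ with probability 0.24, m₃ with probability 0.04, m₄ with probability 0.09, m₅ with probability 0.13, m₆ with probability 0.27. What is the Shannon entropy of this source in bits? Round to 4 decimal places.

2.3729 bits

H = −Σ pᵢ log₂ pᵢ.
−0.23·log₂(0.23) = 0.4877
−0.24·log₂(0.24) = 0.4941
−0.04·log₂(0.04) = 0.1858
−0.09·log₂(0.09) = 0.3127
−0.13·log₂(0.13) = 0.3826
−0.27·log₂(0.27) = 0.5100
Sum ≈ 2.3729 → 2.3729 bits.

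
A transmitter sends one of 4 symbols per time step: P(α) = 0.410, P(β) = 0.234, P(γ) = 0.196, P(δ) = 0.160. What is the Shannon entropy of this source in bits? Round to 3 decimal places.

1.902 bits

H = −Σ pᵢ log₂ pᵢ.
−0.410·log₂(0.410) = 0.5274
−0.234·log₂(0.234) = 0.4903
−0.196·log₂(0.196) = 0.4608
−0.160·log₂(0.160) = 0.4230
Sum ≈ 1.9015 → 1.902 bits.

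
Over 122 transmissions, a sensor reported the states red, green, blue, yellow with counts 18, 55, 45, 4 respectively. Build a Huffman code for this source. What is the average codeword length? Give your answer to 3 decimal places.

1.730 bits/symbol

Probabilities are the counts divided by 122.
Repeatedly combine the two least-probable nodes; the expected code length is the sum of the merged weights.
merge 2/61 + 9/61 → 11/61
merge 11/61 + 45/122 → 67/122
merge 55/122 + 67/122 → 1
L = 11/61 + 67/122 + 1 = 211/122 ≈ 1.730 bits/symbol.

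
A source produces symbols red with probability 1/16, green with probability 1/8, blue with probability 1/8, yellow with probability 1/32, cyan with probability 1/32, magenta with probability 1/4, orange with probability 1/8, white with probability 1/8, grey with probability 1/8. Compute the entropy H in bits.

2.9375 bits

Each probability is a power of 1/2, so log₂(1/p) is an integer.
H = Σ p·log₂(1/p) = 1/16·4 + 1/8·3 + 1/8·3 + 1/32·5 + 1/32·5 + 1/4·2 + 1/8·3 + 1/8·3 + 1/8·3 = 2.9375 bits.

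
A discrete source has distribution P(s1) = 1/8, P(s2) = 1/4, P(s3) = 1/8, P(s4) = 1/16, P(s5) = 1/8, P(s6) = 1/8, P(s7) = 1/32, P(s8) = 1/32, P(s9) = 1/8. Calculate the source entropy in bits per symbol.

Each probability is a power of 1/2, so log₂(1/p) is an integer.
H = Σ p·log₂(1/p) = 1/8·3 + 1/4·2 + 1/8·3 + 1/16·4 + 1/8·3 + 1/8·3 + 1/32·5 + 1/32·5 + 1/8·3 = 2.9375 bits.

2.9375 bits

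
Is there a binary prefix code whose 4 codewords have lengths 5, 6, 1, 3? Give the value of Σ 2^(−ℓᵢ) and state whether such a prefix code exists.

With common denominator 2^6 = 64: Σ 2^(−ℓᵢ) = 2/64 + 1/64 + 32/64 + 8/64 = 43/64 = 0.671875.
Kraft's inequality requires Σ ≤ 1; here Σ = 0.671875 ≤ 1, so such a prefix code exists.

0.671875; yes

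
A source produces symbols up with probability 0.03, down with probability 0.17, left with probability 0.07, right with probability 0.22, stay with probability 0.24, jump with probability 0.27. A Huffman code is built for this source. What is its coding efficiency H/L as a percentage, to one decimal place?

98.7%

Entropy H = −Σ p log₂ p ≈ 2.3396 bits.
Huffman merges: 3/100+7/100→1/10; 1/10+17/100→27/100; 11/50+6/25→23/50; 27/100+27/100→27/50; 23/50+27/50→1. L = 237/100 ≈ 2.3700.
Efficiency = H/L = 2.3396/2.3700 = 98.7%.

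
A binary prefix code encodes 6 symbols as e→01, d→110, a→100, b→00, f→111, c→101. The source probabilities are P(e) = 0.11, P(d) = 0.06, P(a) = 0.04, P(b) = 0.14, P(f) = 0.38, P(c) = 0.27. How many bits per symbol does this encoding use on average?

2.75 bits/symbol

L̄ = Σ pᵢ·ℓᵢ = 0.11·2 + 0.06·3 + 0.04·3 + 0.14·2 + 0.38·3 + 0.27·3 = 2.75 bits/symbol.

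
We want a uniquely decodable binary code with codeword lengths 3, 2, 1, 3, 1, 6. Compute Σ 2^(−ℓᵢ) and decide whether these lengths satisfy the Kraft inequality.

1.515625; no

With common denominator 2^6 = 64: Σ 2^(−ℓᵢ) = 8/64 + 16/64 + 32/64 + 8/64 + 32/64 + 1/64 = 97/64 = 1.515625.
Kraft's inequality requires Σ ≤ 1; here Σ = 1.515625 > 1, so no such prefix code exists.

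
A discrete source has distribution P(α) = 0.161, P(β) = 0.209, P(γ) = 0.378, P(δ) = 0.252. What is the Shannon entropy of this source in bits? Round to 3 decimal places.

H = −Σ pᵢ log₂ pᵢ.
−0.161·log₂(0.161) = 0.4242
−0.209·log₂(0.209) = 0.4720
−0.378·log₂(0.378) = 0.5305
−0.252·log₂(0.252) = 0.5011
Sum ≈ 1.9279 → 1.928 bits.

1.928 bits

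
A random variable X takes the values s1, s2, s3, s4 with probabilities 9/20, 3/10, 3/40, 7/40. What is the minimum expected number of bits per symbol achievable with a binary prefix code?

Repeatedly combine the two least-probable nodes; the expected code length is the sum of the merged weights.
merge 3/40 + 7/40 → 1/4
merge 1/4 + 3/10 → 11/20
merge 9/20 + 11/20 → 1
L = 1/4 + 11/20 + 1 = 9/5 = 1.8 bits/symbol.

1.8 bits/symbol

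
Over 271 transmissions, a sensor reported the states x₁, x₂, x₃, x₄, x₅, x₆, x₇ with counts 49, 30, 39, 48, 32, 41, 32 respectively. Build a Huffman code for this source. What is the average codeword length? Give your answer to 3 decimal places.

2.819 bits/symbol

Probabilities are the counts divided by 271.
Repeatedly combine the two least-probable nodes; the expected code length is the sum of the merged weights.
merge 30/271 + 32/271 → 62/271
merge 32/271 + 39/271 → 71/271
merge 41/271 + 48/271 → 89/271
merge 49/271 + 62/271 → 111/271
merge 71/271 + 89/271 → 160/271
merge 111/271 + 160/271 → 1
L = 62/271 + 71/271 + 89/271 + 111/271 + 160/271 + 1 = 764/271 ≈ 2.819 bits/symbol.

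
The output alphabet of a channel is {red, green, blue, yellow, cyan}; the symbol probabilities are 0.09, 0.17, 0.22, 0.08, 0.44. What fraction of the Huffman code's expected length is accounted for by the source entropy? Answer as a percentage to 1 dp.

Entropy H = −Σ p log₂ p ≈ 2.0405 bits.
Huffman merges: 2/25+9/100→17/100; 17/100+17/100→17/50; 11/50+17/50→14/25; 11/25+14/25→1. L = 207/100 ≈ 2.0700.
Efficiency = H/L = 2.0405/2.0700 = 98.6%.

98.6%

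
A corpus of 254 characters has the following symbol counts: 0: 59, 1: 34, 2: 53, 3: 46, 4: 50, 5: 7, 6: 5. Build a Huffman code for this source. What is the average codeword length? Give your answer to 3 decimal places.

2.591 bits/symbol

Probabilities are the counts divided by 254.
Repeatedly combine the two least-probable nodes; the expected code length is the sum of the merged weights.
merge 5/254 + 7/254 → 6/127
merge 6/127 + 17/127 → 23/127
merge 23/127 + 23/127 → 46/127
merge 25/127 + 53/254 → 103/254
merge 59/254 + 46/127 → 151/254
merge 103/254 + 151/254 → 1
L = 6/127 + 23/127 + 46/127 + 103/254 + 151/254 + 1 = 329/127 ≈ 2.591 bits/symbol.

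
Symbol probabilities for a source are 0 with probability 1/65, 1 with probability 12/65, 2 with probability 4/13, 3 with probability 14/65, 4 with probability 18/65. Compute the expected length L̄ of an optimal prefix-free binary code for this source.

Repeatedly combine the two least-probable nodes; the expected code length is the sum of the merged weights.
merge 1/65 + 12/65 → 1/5
merge 1/5 + 14/65 → 27/65
merge 18/65 + 4/13 → 38/65
merge 27/65 + 38/65 → 1
L = 1/5 + 27/65 + 38/65 + 1 = 11/5 = 2.2 bits/symbol.

2.2 bits/symbol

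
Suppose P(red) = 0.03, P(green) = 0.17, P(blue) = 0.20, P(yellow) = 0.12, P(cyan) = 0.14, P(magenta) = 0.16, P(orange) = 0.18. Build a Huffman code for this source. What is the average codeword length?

2.77 bits/symbol

Repeatedly combine the two least-probable nodes; the expected code length is the sum of the merged weights.
merge 3/100 + 3/25 → 3/20
merge 7/50 + 3/20 → 29/100
merge 4/25 + 17/100 → 33/100
merge 9/50 + 1/5 → 19/50
merge 29/100 + 33/100 → 31/50
merge 19/50 + 31/50 → 1
L = 3/20 + 29/100 + 33/100 + 19/50 + 31/50 + 1 = 277/100 = 2.77 bits/symbol.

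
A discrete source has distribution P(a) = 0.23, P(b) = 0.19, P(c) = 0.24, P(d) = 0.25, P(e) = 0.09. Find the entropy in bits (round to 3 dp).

H = −Σ pᵢ log₂ pᵢ.
−0.23·log₂(0.23) = 0.4877
−0.19·log₂(0.19) = 0.4552
−0.24·log₂(0.24) = 0.4941
−0.25·log₂(0.25) = 0.5000
−0.09·log₂(0.09) = 0.3127
Sum ≈ 2.2497 → 2.250 bits.

2.250 bits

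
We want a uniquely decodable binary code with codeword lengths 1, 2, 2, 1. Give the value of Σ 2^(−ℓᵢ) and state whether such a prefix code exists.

1.5; no

With common denominator 2^2 = 4: Σ 2^(−ℓᵢ) = 2/4 + 1/4 + 1/4 + 2/4 = 6/4 = 1.5.
Kraft's inequality requires Σ ≤ 1; here Σ = 1.5 > 1, so no such prefix code exists.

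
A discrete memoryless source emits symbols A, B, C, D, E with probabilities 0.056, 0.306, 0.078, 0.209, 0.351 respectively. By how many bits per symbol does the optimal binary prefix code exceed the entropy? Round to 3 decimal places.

Entropy H = −Σ p log₂ p ≈ 2.0449 bits.
Huffman merges: 7/125+39/500→67/500; 67/500+209/1000→343/1000; 153/500+343/1000→649/1000; 351/1000+649/1000→1. L = 1063/500 ≈ 2.1260.
L − H = 2.1260 − 2.0449 = 0.081 bits.

0.081 bits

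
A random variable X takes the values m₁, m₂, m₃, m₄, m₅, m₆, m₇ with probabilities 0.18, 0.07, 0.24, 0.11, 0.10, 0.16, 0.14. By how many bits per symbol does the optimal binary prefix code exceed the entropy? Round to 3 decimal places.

0.039 bits

Entropy H = −Σ p log₂ p ≈ 2.7106 bits.
Huffman merges: 7/100+1/10→17/100; 11/100+7/50→1/4; 4/25+17/100→33/100; 9/50+6/25→21/50; 1/4+33/100→29/50; 21/50+29/50→1. L = 11/4 ≈ 2.7500.
L − H = 2.7500 − 2.7106 = 0.039 bits.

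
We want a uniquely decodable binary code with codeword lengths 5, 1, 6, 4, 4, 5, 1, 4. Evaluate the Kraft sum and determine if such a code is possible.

With common denominator 2^6 = 64: Σ 2^(−ℓᵢ) = 2/64 + 32/64 + 1/64 + 4/64 + 4/64 + 2/64 + 32/64 + 4/64 = 81/64 = 1.265625.
Kraft's inequality requires Σ ≤ 1; here Σ = 1.265625 > 1, so no such prefix code exists.

1.265625; no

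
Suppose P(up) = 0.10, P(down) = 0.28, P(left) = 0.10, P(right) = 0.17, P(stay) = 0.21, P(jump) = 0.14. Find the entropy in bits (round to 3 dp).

2.483 bits

H = −Σ pᵢ log₂ pᵢ.
−0.10·log₂(0.10) = 0.3322
−0.28·log₂(0.28) = 0.5142
−0.10·log₂(0.10) = 0.3322
−0.17·log₂(0.17) = 0.4346
−0.21·log₂(0.21) = 0.4728
−0.14·log₂(0.14) = 0.3971
Sum ≈ 2.4831 → 2.483 bits.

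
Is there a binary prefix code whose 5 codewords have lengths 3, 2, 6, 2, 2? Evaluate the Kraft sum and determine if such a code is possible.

With common denominator 2^6 = 64: Σ 2^(−ℓᵢ) = 8/64 + 16/64 + 1/64 + 16/64 + 16/64 = 57/64 = 0.890625.
Kraft's inequality requires Σ ≤ 1; here Σ = 0.890625 ≤ 1, so such a prefix code exists.

0.890625; yes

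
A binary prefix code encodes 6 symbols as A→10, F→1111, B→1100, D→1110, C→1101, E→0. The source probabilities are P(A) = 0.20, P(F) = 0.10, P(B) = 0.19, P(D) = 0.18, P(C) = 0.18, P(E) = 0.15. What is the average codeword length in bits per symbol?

L̄ = Σ pᵢ·ℓᵢ = 0.20·2 + 0.10·4 + 0.19·4 + 0.18·4 + 0.18·4 + 0.15·1 = 3.15 bits/symbol.

3.15 bits/symbol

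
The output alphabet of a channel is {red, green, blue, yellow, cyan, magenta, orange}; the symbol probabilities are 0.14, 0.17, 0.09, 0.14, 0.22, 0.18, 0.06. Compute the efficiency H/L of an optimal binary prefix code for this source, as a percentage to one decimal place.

Entropy H = −Σ p log₂ p ≈ 2.7109 bits.
Huffman merges: 3/50+9/100→3/20; 7/50+7/50→7/25; 3/20+17/100→8/25; 9/50+11/50→2/5; 7/25+8/25→3/5; 2/5+3/5→1. L = 11/4 ≈ 2.7500.
Efficiency = H/L = 2.7109/2.7500 = 98.6%.

98.6%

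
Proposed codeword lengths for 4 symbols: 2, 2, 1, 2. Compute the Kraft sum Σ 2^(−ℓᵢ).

With common denominator 2^2 = 4: Σ 2^(−ℓᵢ) = 1/4 + 1/4 + 2/4 + 1/4 = 5/4 = 1.25.

1.25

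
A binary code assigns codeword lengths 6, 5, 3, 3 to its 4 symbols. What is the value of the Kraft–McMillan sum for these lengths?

With common denominator 2^6 = 64: Σ 2^(−ℓᵢ) = 1/64 + 2/64 + 8/64 + 8/64 = 19/64 = 0.296875.

0.296875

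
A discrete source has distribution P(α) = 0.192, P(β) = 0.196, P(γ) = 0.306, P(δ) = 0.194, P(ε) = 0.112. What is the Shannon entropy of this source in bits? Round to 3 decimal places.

2.253 bits

H = −Σ pᵢ log₂ pᵢ.
−0.192·log₂(0.192) = 0.4571
−0.196·log₂(0.196) = 0.4608
−0.306·log₂(0.306) = 0.5228
−0.194·log₂(0.194) = 0.4590
−0.112·log₂(0.112) = 0.3537
Sum ≈ 2.2534 → 2.253 bits.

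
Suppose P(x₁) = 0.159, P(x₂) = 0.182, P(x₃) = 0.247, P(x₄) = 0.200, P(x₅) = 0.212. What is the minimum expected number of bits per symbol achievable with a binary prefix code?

2.341 bits/symbol

Repeatedly combine the two least-probable nodes; the expected code length is the sum of the merged weights.
merge 159/1000 + 91/500 → 341/1000
merge 1/5 + 53/250 → 103/250
merge 247/1000 + 341/1000 → 147/250
merge 103/250 + 147/250 → 1
L = 341/1000 + 103/250 + 147/250 + 1 = 2341/1000 = 2.341 bits/symbol.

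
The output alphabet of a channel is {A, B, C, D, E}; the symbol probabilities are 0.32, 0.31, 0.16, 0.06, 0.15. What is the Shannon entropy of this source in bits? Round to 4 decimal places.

H = −Σ pᵢ log₂ pᵢ.
−0.32·log₂(0.32) = 0.5260
−0.31·log₂(0.31) = 0.5238
−0.16·log₂(0.16) = 0.4230
−0.06·log₂(0.06) = 0.2435
−0.15·log₂(0.15) = 0.4105
Sum ≈ 2.1269 → 2.1269 bits.

2.1269 bits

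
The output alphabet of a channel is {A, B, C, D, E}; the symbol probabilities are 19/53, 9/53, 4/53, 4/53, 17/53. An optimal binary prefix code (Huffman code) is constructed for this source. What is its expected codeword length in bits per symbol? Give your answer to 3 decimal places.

Repeatedly combine the two least-probable nodes; the expected code length is the sum of the merged weights.
merge 4/53 + 4/53 → 8/53
merge 8/53 + 9/53 → 17/53
merge 17/53 + 17/53 → 34/53
merge 19/53 + 34/53 → 1
L = 8/53 + 17/53 + 34/53 + 1 = 112/53 ≈ 2.113 bits/symbol.

2.113 bits/symbol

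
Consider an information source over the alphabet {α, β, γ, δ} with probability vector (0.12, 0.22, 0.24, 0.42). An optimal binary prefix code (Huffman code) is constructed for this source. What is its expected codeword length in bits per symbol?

1.92 bits/symbol

Repeatedly combine the two least-probable nodes; the expected code length is the sum of the merged weights.
merge 3/25 + 11/50 → 17/50
merge 6/25 + 17/50 → 29/50
merge 21/50 + 29/50 → 1
L = 17/50 + 29/50 + 1 = 48/25 = 1.92 bits/symbol.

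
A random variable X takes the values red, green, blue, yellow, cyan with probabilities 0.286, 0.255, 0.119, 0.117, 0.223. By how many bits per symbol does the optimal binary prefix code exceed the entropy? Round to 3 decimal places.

Entropy H = −Σ p log₂ p ≈ 2.2296 bits.
Huffman merges: 117/1000+119/1000→59/250; 223/1000+59/250→459/1000; 51/200+143/500→541/1000; 459/1000+541/1000→1. L = 559/250 ≈ 2.2360.
L − H = 2.2360 − 2.2296 = 0.006 bits.

0.006 bits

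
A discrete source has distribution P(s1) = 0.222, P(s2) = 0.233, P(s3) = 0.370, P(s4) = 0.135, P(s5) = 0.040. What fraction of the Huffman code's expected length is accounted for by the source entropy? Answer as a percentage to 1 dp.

95.5%

Entropy H = −Σ p log₂ p ≈ 2.0782 bits.
Huffman merges: 1/25+27/200→7/40; 7/40+111/500→397/1000; 233/1000+37/100→603/1000; 397/1000+603/1000→1. L = 87/40 ≈ 2.1750.
Efficiency = H/L = 2.0782/2.1750 = 95.5%.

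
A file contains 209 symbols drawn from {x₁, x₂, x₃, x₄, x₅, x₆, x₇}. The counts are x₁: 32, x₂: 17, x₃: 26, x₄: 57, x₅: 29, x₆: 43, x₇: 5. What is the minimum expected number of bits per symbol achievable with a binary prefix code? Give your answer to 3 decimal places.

2.627 bits/symbol

Probabilities are the counts divided by 209.
Repeatedly combine the two least-probable nodes; the expected code length is the sum of the merged weights.
merge 5/209 + 17/209 → 2/19
merge 2/19 + 26/209 → 48/209
merge 29/209 + 32/209 → 61/209
merge 43/209 + 48/209 → 91/209
merge 3/11 + 61/209 → 118/209
merge 91/209 + 118/209 → 1
L = 2/19 + 48/209 + 61/209 + 91/209 + 118/209 + 1 = 549/209 ≈ 2.627 bits/symbol.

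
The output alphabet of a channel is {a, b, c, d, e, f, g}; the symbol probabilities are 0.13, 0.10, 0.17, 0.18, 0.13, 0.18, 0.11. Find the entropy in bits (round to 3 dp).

H = −Σ pᵢ log₂ pᵢ.
−0.13·log₂(0.13) = 0.3826
−0.10·log₂(0.10) = 0.3322
−0.17·log₂(0.17) = 0.4346
−0.18·log₂(0.18) = 0.4453
−0.13·log₂(0.13) = 0.3826
−0.18·log₂(0.18) = 0.4453
−0.11·log₂(0.11) = 0.3503
Sum ≈ 2.7730 → 2.773 bits.

2.773 bits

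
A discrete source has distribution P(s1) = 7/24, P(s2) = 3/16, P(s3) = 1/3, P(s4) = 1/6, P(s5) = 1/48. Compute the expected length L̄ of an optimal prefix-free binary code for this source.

2.1875 bits/symbol

Repeatedly combine the two least-probable nodes; the expected code length is the sum of the merged weights.
merge 1/48 + 1/6 → 3/16
merge 3/16 + 3/16 → 3/8
merge 7/24 + 1/3 → 5/8
merge 3/8 + 5/8 → 1
L = 3/16 + 3/8 + 5/8 + 1 = 35/16 = 2.1875 bits/symbol.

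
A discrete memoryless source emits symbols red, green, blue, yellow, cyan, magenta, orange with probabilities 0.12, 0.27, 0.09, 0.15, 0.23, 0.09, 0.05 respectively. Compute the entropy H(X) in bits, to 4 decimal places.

H = −Σ pᵢ log₂ pᵢ.
−0.12·log₂(0.12) = 0.3671
−0.27·log₂(0.27) = 0.5100
−0.09·log₂(0.09) = 0.3127
−0.15·log₂(0.15) = 0.4105
−0.23·log₂(0.23) = 0.4877
−0.09·log₂(0.09) = 0.3127
−0.05·log₂(0.05) = 0.2161
Sum ≈ 2.6167 → 2.6167 bits.

2.6167 bits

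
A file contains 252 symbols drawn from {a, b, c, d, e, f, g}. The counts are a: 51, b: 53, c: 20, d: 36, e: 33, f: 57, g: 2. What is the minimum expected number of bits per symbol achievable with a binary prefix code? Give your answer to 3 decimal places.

Probabilities are the counts divided by 252.
Repeatedly combine the two least-probable nodes; the expected code length is the sum of the merged weights.
merge 1/126 + 5/63 → 11/126
merge 11/126 + 11/84 → 55/252
merge 1/7 + 17/84 → 29/84
merge 53/252 + 55/252 → 3/7
merge 19/84 + 29/84 → 4/7
merge 3/7 + 4/7 → 1
L = 11/126 + 55/252 + 29/84 + 3/7 + 4/7 + 1 = 167/63 ≈ 2.651 bits/symbol.

2.651 bits/symbol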